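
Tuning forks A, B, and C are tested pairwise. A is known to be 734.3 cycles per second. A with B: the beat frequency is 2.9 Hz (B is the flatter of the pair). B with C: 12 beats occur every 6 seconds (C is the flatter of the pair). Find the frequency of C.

729.4 Hz

B is below A, so f_B = 734.3 − 2.9 = 731.4 Hz.
B–C: Beat frequency = 12/6 = 2 Hz.
C is below B, so f_C = 731.4 − 2 = 729.4 Hz.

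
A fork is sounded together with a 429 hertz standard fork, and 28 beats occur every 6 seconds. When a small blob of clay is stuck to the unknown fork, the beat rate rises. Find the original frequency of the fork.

424.3333 Hz

Beat frequency = 28/6 = 4.6667 Hz.
|f − 429| = 4.6667, so the fork was at either 424.3333 Hz or 433.6667 Hz.
Adding mass to a fork lowers its frequency; the adjustment lowers the fork's frequency.
The beat rate rose, so the adjustment moved the fork further from 429 Hz — it was already below the reference.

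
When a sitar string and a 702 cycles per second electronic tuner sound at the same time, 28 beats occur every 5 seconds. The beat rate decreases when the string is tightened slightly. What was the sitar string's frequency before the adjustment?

696.4 Hz

Beat frequency = 28/5 = 5.6 Hz.
|f − 702| = 5.6, so the sitar string was at either 696.4 Hz or 707.6 Hz.
Increasing tension raises a string's frequency; the adjustment raises the sitar string's frequency.
The beat rate fell, so the adjustment moved the sitar string toward 702 Hz — it must have started below the reference.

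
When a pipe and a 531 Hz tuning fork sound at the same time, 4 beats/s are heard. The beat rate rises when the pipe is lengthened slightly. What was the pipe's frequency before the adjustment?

527 Hz

|f − 531| = 4, so the pipe was at either 527 Hz or 535 Hz.
A longer pipe has a lower fundamental; the adjustment lowers the pipe's frequency.
The beat rate rose, so the adjustment moved the pipe further from 531 Hz — it was already below the reference.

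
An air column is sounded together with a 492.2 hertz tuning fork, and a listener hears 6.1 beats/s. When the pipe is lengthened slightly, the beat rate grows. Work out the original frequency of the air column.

486.1 Hz

|f − 492.2| = 6.1, so the air column was at either 486.1 Hz or 498.3 Hz.
A longer pipe has a lower fundamental; the adjustment lowers the air column's frequency.
The beat rate rose, so the adjustment moved the air column further from 492.2 Hz — it was already below the reference.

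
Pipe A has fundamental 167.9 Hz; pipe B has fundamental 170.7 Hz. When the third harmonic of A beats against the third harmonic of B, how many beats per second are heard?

8.4 Hz

Third harmonic of the first: 3·167.9 = 503.7 Hz.
Third harmonic of the second: 3·170.7 = 512.1 Hz.
f_beat = |503.7 − 512.1| = 8.4 Hz.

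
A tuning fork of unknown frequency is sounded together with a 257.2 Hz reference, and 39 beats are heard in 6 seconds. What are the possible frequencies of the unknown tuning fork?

Beat frequency = 39/6 = 6.5 Hz.
|f − 257.2| = 6.5, so f = 257.2 ± 6.5.

250.7 Hz or 263.7 Hz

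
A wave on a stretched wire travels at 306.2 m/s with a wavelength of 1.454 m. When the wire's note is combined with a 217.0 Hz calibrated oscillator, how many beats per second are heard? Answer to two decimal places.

6.41 Hz

Source frequency f = v/λ = 306.2/1.454 = 210.5915 Hz.
f_beat = |210.5915 − 217.0| = 6.41 Hz.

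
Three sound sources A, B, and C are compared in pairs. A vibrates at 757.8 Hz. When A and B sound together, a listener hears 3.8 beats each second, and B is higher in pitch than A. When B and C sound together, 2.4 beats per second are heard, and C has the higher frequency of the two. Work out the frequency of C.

764 Hz

B is above A, so f_B = 757.8 + 3.8 = 761.6 Hz.
C is above B, so f_C = 761.6 + 2.4 = 764 Hz.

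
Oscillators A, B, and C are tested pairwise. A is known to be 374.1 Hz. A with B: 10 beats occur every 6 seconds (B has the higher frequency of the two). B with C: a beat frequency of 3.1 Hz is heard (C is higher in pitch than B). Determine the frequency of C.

A–B: Beat frequency = 10/6 = 1.6667 Hz.
B is above A, so f_B = 374.1 + 1.6667 = 375.7667 Hz.
C is above B, so f_C = 375.7667 + 3.1 = 378.8667 Hz.

378.8667 Hz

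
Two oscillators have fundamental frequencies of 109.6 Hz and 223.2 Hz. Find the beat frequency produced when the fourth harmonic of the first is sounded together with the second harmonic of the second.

Fourth harmonic of the first: 4·109.6 = 438.4 Hz.
Second harmonic of the second: 2·223.2 = 446.4 Hz.
f_beat = |438.4 − 446.4| = 8.0 Hz.

8.0 Hz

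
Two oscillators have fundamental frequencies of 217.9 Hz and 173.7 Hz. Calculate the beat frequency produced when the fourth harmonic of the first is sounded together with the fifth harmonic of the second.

Fourth harmonic of the first: 4·217.9 = 871.6 Hz.
Fifth harmonic of the second: 5·173.7 = 868.5 Hz.
f_beat = |871.6 − 868.5| = 3.1 Hz.

3.1 Hz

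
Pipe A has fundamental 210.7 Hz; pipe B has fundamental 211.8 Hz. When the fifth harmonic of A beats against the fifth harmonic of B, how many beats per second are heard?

Fifth harmonic of the first: 5·210.7 = 1053.5 Hz.
Fifth harmonic of the second: 5·211.8 = 1059.0 Hz.
f_beat = |1053.5 − 1059.0| = 5.5 Hz.

5.5 Hz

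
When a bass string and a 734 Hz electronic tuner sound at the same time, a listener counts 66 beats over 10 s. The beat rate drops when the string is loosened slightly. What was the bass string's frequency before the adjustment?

740.6 Hz

Beat frequency = 66/10 = 6.6 Hz.
|f − 734| = 6.6, so the bass string was at either 727.4 Hz or 740.6 Hz.
Reducing tension lowers a string's frequency; the adjustment lowers the bass string's frequency.
The beat rate fell, so the adjustment moved the bass string toward 734 Hz — it must have started above the reference.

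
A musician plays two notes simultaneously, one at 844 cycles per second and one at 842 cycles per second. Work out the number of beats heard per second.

2 Hz

f_beat = |f₁ − f₂|.
|844 − 842| = 2 Hz.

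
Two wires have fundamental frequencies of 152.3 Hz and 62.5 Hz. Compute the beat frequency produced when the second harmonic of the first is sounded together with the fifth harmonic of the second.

Second harmonic of the first: 2·152.3 = 304.6 Hz.
Fifth harmonic of the second: 5·62.5 = 312.5 Hz.
f_beat = |304.6 − 312.5| = 7.9 Hz.

7.9 Hz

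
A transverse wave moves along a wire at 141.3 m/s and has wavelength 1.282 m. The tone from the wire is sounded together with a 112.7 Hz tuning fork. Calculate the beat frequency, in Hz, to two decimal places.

2.48 Hz

Source frequency f = v/λ = 141.3/1.282 = 110.2184 Hz.
f_beat = |110.2184 − 112.7| = 2.48 Hz.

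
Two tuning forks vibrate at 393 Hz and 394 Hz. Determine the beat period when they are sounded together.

f_beat = |393 − 394| = 1 Hz.
Beat period T = 1 / f_beat = 1 / 1 s.

1.000 s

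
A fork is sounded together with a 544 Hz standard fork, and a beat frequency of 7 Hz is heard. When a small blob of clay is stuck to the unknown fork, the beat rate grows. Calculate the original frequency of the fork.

537 Hz

|f − 544| = 7, so the fork was at either 537 Hz or 551 Hz.
Adding mass to a fork lowers its frequency; the adjustment lowers the fork's frequency.
The beat rate rose, so the adjustment moved the fork further from 544 Hz — it was already below the reference.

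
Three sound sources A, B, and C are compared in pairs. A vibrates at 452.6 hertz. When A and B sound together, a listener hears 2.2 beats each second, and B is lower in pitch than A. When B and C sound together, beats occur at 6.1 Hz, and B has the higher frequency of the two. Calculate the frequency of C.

444.3 Hz

B is below A, so f_B = 452.6 − 2.2 = 450.4 Hz.
C is below B, so f_C = 450.4 − 6.1 = 444.3 Hz.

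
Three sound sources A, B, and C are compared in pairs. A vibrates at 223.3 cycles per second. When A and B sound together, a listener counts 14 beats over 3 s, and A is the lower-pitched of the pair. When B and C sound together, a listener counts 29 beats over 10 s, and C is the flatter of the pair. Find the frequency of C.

A–B: Beat frequency = 14/3 = 4.6667 Hz.
B is above A, so f_B = 223.3 + 4.6667 = 227.9667 Hz.
B–C: Beat frequency = 29/10 = 2.9 Hz.
C is below B, so f_C = 227.9667 − 2.9 = 225.0667 Hz.

225.0667 Hz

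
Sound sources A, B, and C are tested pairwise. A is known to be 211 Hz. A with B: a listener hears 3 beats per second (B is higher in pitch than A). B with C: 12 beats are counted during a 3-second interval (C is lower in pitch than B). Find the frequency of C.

210 Hz

B is above A, so f_B = 211 + 3 = 214 Hz.
B–C: Beat frequency = 12/3 = 4 Hz.
C is below B, so f_C = 214 − 4 = 210 Hz.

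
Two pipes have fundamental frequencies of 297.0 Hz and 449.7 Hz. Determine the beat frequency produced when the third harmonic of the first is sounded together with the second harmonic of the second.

8.4 Hz

Third harmonic of the first: 3·297.0 = 891.0 Hz.
Second harmonic of the second: 2·449.7 = 899.4 Hz.
f_beat = |891.0 − 899.4| = 8.4 Hz.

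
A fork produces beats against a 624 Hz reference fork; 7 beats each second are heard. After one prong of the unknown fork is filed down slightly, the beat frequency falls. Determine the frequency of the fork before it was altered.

617 Hz

|f − 624| = 7, so the fork was at either 617 Hz or 631 Hz.
Filing a prong removes mass and raises the fork's frequency; the adjustment raises the fork's frequency.
The beat rate fell, so the adjustment moved the fork toward 624 Hz — it must have started below the reference.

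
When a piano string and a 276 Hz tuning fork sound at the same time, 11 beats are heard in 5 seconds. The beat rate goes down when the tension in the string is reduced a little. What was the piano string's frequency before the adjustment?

278.2 Hz

Beat frequency = 11/5 = 2.2 Hz.
|f − 276| = 2.2, so the piano string was at either 273.8 Hz or 278.2 Hz.
Lower tension means lower frequency; the adjustment lowers the piano string's frequency.
The beat rate fell, so the adjustment moved the piano string toward 276 Hz — it must have started above the reference.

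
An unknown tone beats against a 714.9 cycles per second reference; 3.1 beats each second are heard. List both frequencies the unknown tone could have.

711.8 Hz or 718 Hz

|f − 714.9| = 3.1, so f = 714.9 ± 3.1.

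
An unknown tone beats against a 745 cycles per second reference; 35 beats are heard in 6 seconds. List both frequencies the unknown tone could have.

739.1667 Hz or 750.8333 Hz

Beat frequency = 35/6 = 5.8333 Hz.
|f − 745| = 5.8333, so f = 745 ± 5.8333.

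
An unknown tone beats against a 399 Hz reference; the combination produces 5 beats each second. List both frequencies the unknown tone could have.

394 Hz or 404 Hz

|f − 399| = 5, so f = 399 ± 5.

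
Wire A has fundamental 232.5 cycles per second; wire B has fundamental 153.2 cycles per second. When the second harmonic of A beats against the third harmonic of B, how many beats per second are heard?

Second harmonic of the first: 2·232.5 = 465.0 Hz.
Third harmonic of the second: 3·153.2 = 459.6 Hz.
f_beat = |465.0 − 459.6| = 5.4 Hz.

5.4 Hz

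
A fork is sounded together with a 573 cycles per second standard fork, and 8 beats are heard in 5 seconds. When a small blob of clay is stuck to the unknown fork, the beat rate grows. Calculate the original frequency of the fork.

Beat frequency = 8/5 = 1.6 Hz.
|f − 573| = 1.6, so the fork was at either 571.4 Hz or 574.6 Hz.
Adding mass to a fork lowers its frequency; the adjustment lowers the fork's frequency.
The beat rate rose, so the adjustment moved the fork further from 573 Hz — it was already below the reference.

571.4 Hz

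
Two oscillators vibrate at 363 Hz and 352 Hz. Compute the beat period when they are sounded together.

f_beat = |363 − 352| = 11 Hz.
Beat period T = 1 / f_beat = 1 / 11 s.

0.091 s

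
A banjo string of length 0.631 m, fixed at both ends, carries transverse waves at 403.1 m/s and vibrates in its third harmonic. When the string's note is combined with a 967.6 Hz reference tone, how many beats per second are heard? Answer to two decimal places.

9.36 Hz

For a string fixed at both ends, f_n = n·v/(2L) = 3·403.1/(2·0.631) = 958.2409 Hz.
f_beat = |958.2409 − 967.6| = 9.36 Hz.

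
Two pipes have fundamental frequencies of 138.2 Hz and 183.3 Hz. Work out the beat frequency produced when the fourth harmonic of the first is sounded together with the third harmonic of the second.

Fourth harmonic of the first: 4·138.2 = 552.8 Hz.
Third harmonic of the second: 3·183.3 = 549.9 Hz.
f_beat = |552.8 − 549.9| = 2.9 Hz.

2.9 Hz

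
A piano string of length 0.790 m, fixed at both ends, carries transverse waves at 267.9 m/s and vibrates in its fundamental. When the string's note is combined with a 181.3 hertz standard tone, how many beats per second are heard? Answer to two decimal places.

For a string fixed at both ends, f_n = n·v/(2L) = 1·267.9/(2·0.790) = 169.5570 Hz.
f_beat = |169.5570 − 181.3| = 11.74 Hz.

11.74 Hz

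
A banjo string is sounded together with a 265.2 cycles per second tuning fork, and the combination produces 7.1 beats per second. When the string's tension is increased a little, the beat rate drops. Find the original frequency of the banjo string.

|f − 265.2| = 7.1, so the banjo string was at either 258.1 Hz or 272.3 Hz.
Higher tension means higher frequency; the adjustment raises the banjo string's frequency.
The beat rate fell, so the adjustment moved the banjo string toward 265.2 Hz — it must have started below the reference.

258.1 Hz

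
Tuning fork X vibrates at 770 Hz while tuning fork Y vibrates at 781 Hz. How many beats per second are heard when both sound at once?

11 Hz

The beat frequency equals the magnitude of the frequency difference.
|770 − 781| = 11 Hz.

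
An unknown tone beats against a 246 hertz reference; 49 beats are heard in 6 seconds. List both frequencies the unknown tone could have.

Beat frequency = 49/6 = 8.1667 Hz.
|f − 246| = 8.1667, so f = 246 ± 8.1667.

237.8333 Hz or 254.1667 Hz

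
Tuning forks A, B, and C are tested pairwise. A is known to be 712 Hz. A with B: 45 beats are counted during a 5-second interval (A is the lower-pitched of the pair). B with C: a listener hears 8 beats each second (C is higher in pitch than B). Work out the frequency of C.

729 Hz

A–B: Beat frequency = 45/5 = 9 Hz.
B is above A, so f_B = 712 + 9 = 721 Hz.
C is above B, so f_C = 721 + 8 = 729 Hz.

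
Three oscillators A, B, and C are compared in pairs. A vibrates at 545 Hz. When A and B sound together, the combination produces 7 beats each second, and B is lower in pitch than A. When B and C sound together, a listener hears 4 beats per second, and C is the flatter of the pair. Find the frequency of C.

534 Hz

B is below A, so f_B = 545 − 7 = 538 Hz.
C is below B, so f_C = 538 − 4 = 534 Hz.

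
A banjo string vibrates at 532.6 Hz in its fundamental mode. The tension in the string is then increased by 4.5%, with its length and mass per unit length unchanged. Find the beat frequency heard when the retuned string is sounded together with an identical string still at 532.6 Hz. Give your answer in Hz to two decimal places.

11.85 Hz

For a string, f ∝ √T, so the new frequency is 532.6·√1.045 = 544.4516 Hz.
f_beat = |544.4516 − 532.6| = 11.85 Hz.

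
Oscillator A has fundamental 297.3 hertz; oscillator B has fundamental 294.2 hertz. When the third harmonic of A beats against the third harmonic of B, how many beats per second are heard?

9.3 Hz

Third harmonic of the first: 3·297.3 = 891.9 Hz.
Third harmonic of the second: 3·294.2 = 882.6 Hz.
f_beat = |891.9 − 882.6| = 9.3 Hz.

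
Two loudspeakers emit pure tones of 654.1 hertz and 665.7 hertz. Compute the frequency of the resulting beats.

11.6 Hz

f_beat = |f₁ − f₂|.
|654.1 − 665.7| = 11.6 Hz.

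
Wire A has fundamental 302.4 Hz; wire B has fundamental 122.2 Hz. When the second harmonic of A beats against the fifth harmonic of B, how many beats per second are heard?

Second harmonic of the first: 2·302.4 = 604.8 Hz.
Fifth harmonic of the second: 5·122.2 = 611.0 Hz.
f_beat = |604.8 − 611.0| = 6.2 Hz.

6.2 Hz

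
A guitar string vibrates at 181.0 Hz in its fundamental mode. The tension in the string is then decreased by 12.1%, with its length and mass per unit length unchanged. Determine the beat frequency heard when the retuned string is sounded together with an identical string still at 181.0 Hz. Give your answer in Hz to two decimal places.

11.30 Hz

For a string, f ∝ √T, so the new frequency is 181.0·√0.879 = 169.6965 Hz.
f_beat = |169.6965 − 181.0| = 11.30 Hz.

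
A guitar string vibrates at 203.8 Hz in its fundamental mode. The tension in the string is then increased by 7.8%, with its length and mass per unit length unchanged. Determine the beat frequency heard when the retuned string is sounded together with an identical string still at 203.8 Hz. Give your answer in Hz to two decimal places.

For a string, f ∝ √T, so the new frequency is 203.8·√1.078 = 211.5990 Hz.
f_beat = |211.5990 − 203.8| = 7.80 Hz.

7.80 Hz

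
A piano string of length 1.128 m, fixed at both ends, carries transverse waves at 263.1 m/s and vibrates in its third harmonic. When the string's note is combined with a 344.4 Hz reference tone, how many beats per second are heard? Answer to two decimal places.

5.47 Hz

For a string fixed at both ends, f_n = n·v/(2L) = 3·263.1/(2·1.128) = 349.8670 Hz.
f_beat = |349.8670 − 344.4| = 5.47 Hz.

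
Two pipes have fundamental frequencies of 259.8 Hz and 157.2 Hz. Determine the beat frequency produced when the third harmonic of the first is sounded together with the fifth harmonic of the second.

Third harmonic of the first: 3·259.8 = 779.4 Hz.
Fifth harmonic of the second: 5·157.2 = 786.0 Hz.
f_beat = |779.4 − 786.0| = 6.6 Hz.

6.6 Hz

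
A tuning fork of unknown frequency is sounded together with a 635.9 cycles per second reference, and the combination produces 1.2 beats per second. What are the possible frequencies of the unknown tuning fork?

634.7 Hz or 637.1 Hz

|f − 635.9| = 1.2, so f = 635.9 ± 1.2.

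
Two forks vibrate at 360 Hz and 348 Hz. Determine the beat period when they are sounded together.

0.083 s

f_beat = |360 − 348| = 12 Hz.
Beat period T = 1 / f_beat = 1 / 12 s.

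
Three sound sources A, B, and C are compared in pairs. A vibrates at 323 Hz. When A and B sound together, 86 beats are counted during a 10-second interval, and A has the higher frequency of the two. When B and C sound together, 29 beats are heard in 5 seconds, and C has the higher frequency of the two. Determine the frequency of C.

A–B: Beat frequency = 86/10 = 8.6 Hz.
B is below A, so f_B = 323 − 8.6 = 314.4 Hz.
B–C: Beat frequency = 29/5 = 5.8 Hz.
C is above B, so f_C = 314.4 + 5.8 = 320.2 Hz.

320.2 Hz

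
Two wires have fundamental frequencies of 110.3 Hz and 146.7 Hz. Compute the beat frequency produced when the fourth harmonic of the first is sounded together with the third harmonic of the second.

Fourth harmonic of the first: 4·110.3 = 441.2 Hz.
Third harmonic of the second: 3·146.7 = 440.1 Hz.
f_beat = |441.2 − 440.1| = 1.1 Hz.

1.1 Hz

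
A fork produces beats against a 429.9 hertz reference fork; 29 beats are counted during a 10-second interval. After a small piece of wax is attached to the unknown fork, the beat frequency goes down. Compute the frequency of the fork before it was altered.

432.8 Hz

Beat frequency = 29/10 = 2.9 Hz.
|f − 429.9| = 2.9, so the fork was at either 427 Hz or 432.8 Hz.
Loading a fork with wax lowers its frequency; the adjustment lowers the fork's frequency.
The beat rate fell, so the adjustment moved the fork toward 429.9 Hz — it must have started above the reference.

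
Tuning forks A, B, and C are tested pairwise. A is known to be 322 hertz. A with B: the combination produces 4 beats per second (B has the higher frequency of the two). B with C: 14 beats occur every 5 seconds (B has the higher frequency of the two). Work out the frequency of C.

323.2 Hz

B is above A, so f_B = 322 + 4 = 326 Hz.
B–C: Beat frequency = 14/5 = 2.8 Hz.
C is below B, so f_C = 326 − 2.8 = 323.2 Hz.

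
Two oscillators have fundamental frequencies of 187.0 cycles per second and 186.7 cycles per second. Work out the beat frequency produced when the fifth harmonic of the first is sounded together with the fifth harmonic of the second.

1.5 Hz

Fifth harmonic of the first: 5·187.0 = 935.0 Hz.
Fifth harmonic of the second: 5·186.7 = 933.5 Hz.
f_beat = |935.0 − 933.5| = 1.5 Hz.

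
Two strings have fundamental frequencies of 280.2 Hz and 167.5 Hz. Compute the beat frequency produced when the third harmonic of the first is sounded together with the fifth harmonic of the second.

Third harmonic of the first: 3·280.2 = 840.6 Hz.
Fifth harmonic of the second: 5·167.5 = 837.5 Hz.
f_beat = |840.6 − 837.5| = 3.1 Hz.

3.1 Hz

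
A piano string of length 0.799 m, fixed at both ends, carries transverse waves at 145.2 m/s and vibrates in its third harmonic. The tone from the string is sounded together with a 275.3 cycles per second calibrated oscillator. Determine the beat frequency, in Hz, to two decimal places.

For a string fixed at both ends, f_n = n·v/(2L) = 3·145.2/(2·0.799) = 272.5907 Hz.
f_beat = |272.5907 − 275.3| = 2.71 Hz.

2.71 Hz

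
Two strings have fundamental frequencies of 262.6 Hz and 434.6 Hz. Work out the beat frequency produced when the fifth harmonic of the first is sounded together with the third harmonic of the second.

9.2 Hz

Fifth harmonic of the first: 5·262.6 = 1313.0 Hz.
Third harmonic of the second: 3·434.6 = 1303.8 Hz.
f_beat = |1313.0 − 1303.8| = 9.2 Hz.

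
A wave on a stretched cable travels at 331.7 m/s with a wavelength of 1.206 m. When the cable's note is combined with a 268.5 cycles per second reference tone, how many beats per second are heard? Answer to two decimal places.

6.54 Hz

Source frequency f = v/λ = 331.7/1.206 = 275.0415 Hz.
f_beat = |275.0415 − 268.5| = 6.54 Hz.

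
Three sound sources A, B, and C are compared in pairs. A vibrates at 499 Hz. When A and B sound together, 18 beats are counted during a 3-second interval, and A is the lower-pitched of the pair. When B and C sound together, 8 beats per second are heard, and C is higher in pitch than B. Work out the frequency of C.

513 Hz

A–B: Beat frequency = 18/3 = 6 Hz.
B is above A, so f_B = 499 + 6 = 505 Hz.
C is above B, so f_C = 505 + 8 = 513 Hz.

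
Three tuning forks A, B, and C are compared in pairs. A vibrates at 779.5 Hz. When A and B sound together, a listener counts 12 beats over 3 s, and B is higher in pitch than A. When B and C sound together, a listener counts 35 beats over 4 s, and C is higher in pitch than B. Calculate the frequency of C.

792.25 Hz

A–B: Beat frequency = 12/3 = 4 Hz.
B is above A, so f_B = 779.5 + 4 = 783.5 Hz.
B–C: Beat frequency = 35/4 = 8.75 Hz.
C is above B, so f_C = 783.5 + 8.75 = 792.25 Hz.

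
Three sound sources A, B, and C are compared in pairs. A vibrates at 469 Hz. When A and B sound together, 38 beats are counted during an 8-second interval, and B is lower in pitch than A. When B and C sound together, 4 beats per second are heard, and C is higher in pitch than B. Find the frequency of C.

468.25 Hz

A–B: Beat frequency = 38/8 = 4.75 Hz.
B is below A, so f_B = 469 − 4.75 = 464.25 Hz.
C is above B, so f_C = 464.25 + 4 = 468.25 Hz.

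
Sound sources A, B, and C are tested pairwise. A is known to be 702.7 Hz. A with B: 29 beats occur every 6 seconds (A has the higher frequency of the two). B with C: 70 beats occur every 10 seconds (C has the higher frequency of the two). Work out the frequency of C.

704.8667 Hz

A–B: Beat frequency = 29/6 = 4.8333 Hz.
B is below A, so f_B = 702.7 − 4.8333 = 697.8667 Hz.
B–C: Beat frequency = 70/10 = 7 Hz.
C is above B, so f_C = 697.8667 + 7 = 704.8667 Hz.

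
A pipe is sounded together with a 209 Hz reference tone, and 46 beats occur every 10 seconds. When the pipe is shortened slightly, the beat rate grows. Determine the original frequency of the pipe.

213.6 Hz

Beat frequency = 46/10 = 4.6 Hz.
|f − 209| = 4.6, so the pipe was at either 204.4 Hz or 213.6 Hz.
A shorter pipe has a higher fundamental; the adjustment raises the pipe's frequency.
The beat rate rose, so the adjustment moved the pipe further from 209 Hz — it was already above the reference.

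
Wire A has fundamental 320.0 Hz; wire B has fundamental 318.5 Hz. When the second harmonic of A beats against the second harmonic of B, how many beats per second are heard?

3.0 Hz

Second harmonic of the first: 2·320.0 = 640.0 Hz.
Second harmonic of the second: 2·318.5 = 637.0 Hz.
f_beat = |640.0 − 637.0| = 3.0 Hz.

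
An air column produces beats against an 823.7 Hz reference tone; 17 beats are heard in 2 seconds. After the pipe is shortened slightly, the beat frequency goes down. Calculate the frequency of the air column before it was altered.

815.2 Hz

Beat frequency = 17/2 = 8.5 Hz.
|f − 823.7| = 8.5, so the air column was at either 815.2 Hz or 832.2 Hz.
A shorter pipe has a higher fundamental; the adjustment raises the air column's frequency.
The beat rate fell, so the adjustment moved the air column toward 823.7 Hz — it must have started below the reference.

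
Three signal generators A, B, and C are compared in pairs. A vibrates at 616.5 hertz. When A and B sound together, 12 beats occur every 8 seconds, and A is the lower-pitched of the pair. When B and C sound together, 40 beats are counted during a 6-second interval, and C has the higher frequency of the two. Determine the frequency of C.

624.6667 Hz

A–B: Beat frequency = 12/8 = 1.5 Hz.
B is above A, so f_B = 616.5 + 1.5 = 618 Hz.
B–C: Beat frequency = 40/6 = 6.6667 Hz.
C is above B, so f_C = 618 + 6.6667 = 624.6667 Hz.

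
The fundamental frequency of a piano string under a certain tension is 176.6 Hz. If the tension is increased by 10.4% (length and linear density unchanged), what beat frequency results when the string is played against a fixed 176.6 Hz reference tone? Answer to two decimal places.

For a string, f ∝ √T, so the new frequency is 176.6·√1.104 = 185.5561 Hz.
f_beat = |185.5561 − 176.6| = 8.96 Hz.

8.96 Hz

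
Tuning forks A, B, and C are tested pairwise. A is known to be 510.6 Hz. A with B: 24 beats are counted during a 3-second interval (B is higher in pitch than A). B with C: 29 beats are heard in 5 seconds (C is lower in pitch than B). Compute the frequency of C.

512.8 Hz

A–B: Beat frequency = 24/3 = 8 Hz.
B is above A, so f_B = 510.6 + 8 = 518.6 Hz.
B–C: Beat frequency = 29/5 = 5.8 Hz.
C is below B, so f_C = 518.6 − 5.8 = 512.8 Hz.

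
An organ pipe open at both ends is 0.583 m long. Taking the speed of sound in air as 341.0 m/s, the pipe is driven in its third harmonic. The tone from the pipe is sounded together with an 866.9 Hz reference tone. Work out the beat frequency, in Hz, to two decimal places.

Open pipe: f_n = n·v/(2L) = 3·341.0/(2·0.583) = 877.3585 Hz.
f_beat = |877.3585 − 866.9| = 10.46 Hz.

10.46 Hz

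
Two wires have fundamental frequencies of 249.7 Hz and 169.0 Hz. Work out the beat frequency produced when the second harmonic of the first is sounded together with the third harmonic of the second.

7.6 Hz

Second harmonic of the first: 2·249.7 = 499.4 Hz.
Third harmonic of the second: 3·169.0 = 507.0 Hz.
f_beat = |499.4 − 507.0| = 7.6 Hz.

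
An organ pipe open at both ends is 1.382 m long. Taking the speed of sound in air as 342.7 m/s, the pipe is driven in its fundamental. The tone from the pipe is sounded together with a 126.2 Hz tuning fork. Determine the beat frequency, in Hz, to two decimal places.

2.21 Hz

Open pipe: f_n = n·v/(2L) = 1·342.7/(2·1.382) = 123.9870 Hz.
f_beat = |123.9870 − 126.2| = 2.21 Hz.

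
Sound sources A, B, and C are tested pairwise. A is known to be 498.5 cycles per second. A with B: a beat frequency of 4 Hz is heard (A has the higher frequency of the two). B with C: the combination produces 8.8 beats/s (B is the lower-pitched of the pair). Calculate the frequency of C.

B is below A, so f_B = 498.5 − 4 = 494.5 Hz.
C is above B, so f_C = 494.5 + 8.8 = 503.3 Hz.

503.3 Hz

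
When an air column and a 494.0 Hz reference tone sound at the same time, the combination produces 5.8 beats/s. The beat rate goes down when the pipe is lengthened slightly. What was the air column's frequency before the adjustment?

499.8 Hz

|f − 494.0| = 5.8, so the air column was at either 488.2 Hz or 499.8 Hz.
A longer pipe has a lower fundamental; the adjustment lowers the air column's frequency.
The beat rate fell, so the adjustment moved the air column toward 494.0 Hz — it must have started above the reference.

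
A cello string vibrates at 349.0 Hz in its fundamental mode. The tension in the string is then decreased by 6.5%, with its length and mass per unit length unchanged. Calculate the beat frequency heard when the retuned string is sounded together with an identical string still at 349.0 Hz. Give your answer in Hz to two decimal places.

For a string, f ∝ √T, so the new frequency is 349.0·√0.935 = 337.4669 Hz.
f_beat = |337.4669 − 349.0| = 11.53 Hz.

11.53 Hz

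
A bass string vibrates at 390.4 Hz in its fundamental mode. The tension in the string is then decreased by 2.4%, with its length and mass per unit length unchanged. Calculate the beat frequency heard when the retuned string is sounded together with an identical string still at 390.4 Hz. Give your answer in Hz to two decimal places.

4.71 Hz

For a string, f ∝ √T, so the new frequency is 390.4·√0.976 = 385.6867 Hz.
f_beat = |385.6867 − 390.4| = 4.71 Hz.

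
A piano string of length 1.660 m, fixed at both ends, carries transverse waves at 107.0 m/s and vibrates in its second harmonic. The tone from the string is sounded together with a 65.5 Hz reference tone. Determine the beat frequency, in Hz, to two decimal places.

For a string fixed at both ends, f_n = n·v/(2L) = 2·107.0/(2·1.660) = 64.4578 Hz.
f_beat = |64.4578 − 65.5| = 1.04 Hz.

1.04 Hz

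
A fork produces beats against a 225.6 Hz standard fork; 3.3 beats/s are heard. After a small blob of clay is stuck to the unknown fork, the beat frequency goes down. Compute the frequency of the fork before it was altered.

|f − 225.6| = 3.3, so the fork was at either 222.3 Hz or 228.9 Hz.
Adding mass to a fork lowers its frequency; the adjustment lowers the fork's frequency.
The beat rate fell, so the adjustment moved the fork toward 225.6 Hz — it must have started above the reference.

228.9 Hz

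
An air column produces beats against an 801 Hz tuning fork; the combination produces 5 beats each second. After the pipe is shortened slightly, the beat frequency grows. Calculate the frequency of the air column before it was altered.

|f − 801| = 5, so the air column was at either 796 Hz or 806 Hz.
A shorter pipe has a higher fundamental; the adjustment raises the air column's frequency.
The beat rate rose, so the adjustment moved the air column further from 801 Hz — it was already above the reference.

806 Hz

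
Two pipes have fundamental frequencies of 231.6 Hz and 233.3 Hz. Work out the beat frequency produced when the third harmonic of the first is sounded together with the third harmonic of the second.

5.1 Hz

Third harmonic of the first: 3·231.6 = 694.8 Hz.
Third harmonic of the second: 3·233.3 = 699.9 Hz.
f_beat = |694.8 − 699.9| = 5.1 Hz.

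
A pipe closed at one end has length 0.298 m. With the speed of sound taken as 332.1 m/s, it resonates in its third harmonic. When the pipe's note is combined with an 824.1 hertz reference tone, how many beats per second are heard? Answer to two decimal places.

11.72 Hz

Closed pipe (odd harmonics): f_n = n·v/(4L) = 3·332.1/(4·0.298) = 835.8221 Hz.
f_beat = |835.8221 − 824.1| = 11.72 Hz.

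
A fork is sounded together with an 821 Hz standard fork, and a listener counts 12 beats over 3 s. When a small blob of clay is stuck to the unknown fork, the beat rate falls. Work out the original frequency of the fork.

825 Hz

Beat frequency = 12/3 = 4 Hz.
|f − 821| = 4, so the fork was at either 817 Hz or 825 Hz.
Adding mass to a fork lowers its frequency; the adjustment lowers the fork's frequency.
The beat rate fell, so the adjustment moved the fork toward 821 Hz — it must have started above the reference.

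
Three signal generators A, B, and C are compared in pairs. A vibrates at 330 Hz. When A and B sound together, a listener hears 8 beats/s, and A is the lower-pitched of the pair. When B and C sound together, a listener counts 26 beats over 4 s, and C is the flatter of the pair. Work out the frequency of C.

B is above A, so f_B = 330 + 8 = 338 Hz.
B–C: Beat frequency = 26/4 = 6.5 Hz.
C is below B, so f_C = 338 − 6.5 = 331.5 Hz.

331.5 Hz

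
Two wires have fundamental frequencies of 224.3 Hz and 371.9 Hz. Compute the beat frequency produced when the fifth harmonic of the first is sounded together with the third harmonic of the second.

5.8 Hz

Fifth harmonic of the first: 5·224.3 = 1121.5 Hz.
Third harmonic of the second: 3·371.9 = 1115.7 Hz.
f_beat = |1121.5 − 1115.7| = 5.8 Hz.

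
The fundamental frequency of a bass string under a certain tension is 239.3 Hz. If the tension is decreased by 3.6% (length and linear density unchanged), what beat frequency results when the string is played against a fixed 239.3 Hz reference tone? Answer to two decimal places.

For a string, f ∝ √T, so the new frequency is 239.3·√0.964 = 234.9531 Hz.
f_beat = |234.9531 − 239.3| = 4.35 Hz.

4.35 Hz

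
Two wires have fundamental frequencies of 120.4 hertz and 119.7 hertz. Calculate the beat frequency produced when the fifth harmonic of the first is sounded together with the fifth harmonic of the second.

Fifth harmonic of the first: 5·120.4 = 602.0 Hz.
Fifth harmonic of the second: 5·119.7 = 598.5 Hz.
f_beat = |602.0 − 598.5| = 3.5 Hz.

3.5 Hz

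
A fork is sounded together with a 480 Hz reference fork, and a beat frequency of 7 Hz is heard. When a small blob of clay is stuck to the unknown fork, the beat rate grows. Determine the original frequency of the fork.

473 Hz

|f − 480| = 7, so the fork was at either 473 Hz or 487 Hz.
Adding mass to a fork lowers its frequency; the adjustment lowers the fork's frequency.
The beat rate rose, so the adjustment moved the fork further from 480 Hz — it was already below the reference.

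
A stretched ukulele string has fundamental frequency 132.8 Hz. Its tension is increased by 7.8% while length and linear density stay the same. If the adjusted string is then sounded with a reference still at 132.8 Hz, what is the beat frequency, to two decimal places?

5.08 Hz

For a string, f ∝ √T, so the new frequency is 132.8·√1.078 = 137.8820 Hz.
f_beat = |137.8820 − 132.8| = 5.08 Hz.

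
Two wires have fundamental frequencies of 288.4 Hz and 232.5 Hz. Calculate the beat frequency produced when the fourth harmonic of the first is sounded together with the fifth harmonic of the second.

8.9 Hz

Fourth harmonic of the first: 4·288.4 = 1153.6 Hz.
Fifth harmonic of the second: 5·232.5 = 1162.5 Hz.
f_beat = |1153.6 − 1162.5| = 8.9 Hz.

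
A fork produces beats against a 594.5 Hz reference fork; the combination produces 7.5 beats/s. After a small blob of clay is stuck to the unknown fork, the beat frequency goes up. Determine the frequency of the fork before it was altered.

587 Hz

|f − 594.5| = 7.5, so the fork was at either 587 Hz or 602 Hz.
Adding mass to a fork lowers its frequency; the adjustment lowers the fork's frequency.
The beat rate rose, so the adjustment moved the fork further from 594.5 Hz — it was already below the reference.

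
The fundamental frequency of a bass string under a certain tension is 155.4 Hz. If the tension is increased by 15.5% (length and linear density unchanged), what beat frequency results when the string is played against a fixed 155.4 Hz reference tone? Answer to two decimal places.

For a string, f ∝ √T, so the new frequency is 155.4·√1.155 = 167.0098 Hz.
f_beat = |167.0098 − 155.4| = 11.61 Hz.

11.61 Hz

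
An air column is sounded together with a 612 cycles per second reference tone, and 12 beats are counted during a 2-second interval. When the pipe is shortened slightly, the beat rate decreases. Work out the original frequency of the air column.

Beat frequency = 12/2 = 6 Hz.
|f − 612| = 6, so the air column was at either 606 Hz or 618 Hz.
A shorter pipe has a higher fundamental; the adjustment raises the air column's frequency.
The beat rate fell, so the adjustment moved the air column toward 612 Hz — it must have started below the reference.

606 Hz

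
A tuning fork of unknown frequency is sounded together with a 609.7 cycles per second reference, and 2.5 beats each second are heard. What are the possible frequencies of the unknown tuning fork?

607.2 Hz or 612.2 Hz

|f − 609.7| = 2.5, so f = 609.7 ± 2.5.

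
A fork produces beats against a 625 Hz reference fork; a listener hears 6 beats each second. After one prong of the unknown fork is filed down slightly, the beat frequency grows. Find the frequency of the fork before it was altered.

631 Hz

|f − 625| = 6, so the fork was at either 619 Hz or 631 Hz.
Filing a prong removes mass and raises the fork's frequency; the adjustment raises the fork's frequency.
The beat rate rose, so the adjustment moved the fork further from 625 Hz — it was already above the reference.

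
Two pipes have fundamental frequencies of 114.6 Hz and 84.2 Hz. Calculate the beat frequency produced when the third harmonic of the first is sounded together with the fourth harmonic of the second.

7.0 Hz

Third harmonic of the first: 3·114.6 = 343.8 Hz.
Fourth harmonic of the second: 4·84.2 = 336.8 Hz.
f_beat = |343.8 − 336.8| = 7.0 Hz.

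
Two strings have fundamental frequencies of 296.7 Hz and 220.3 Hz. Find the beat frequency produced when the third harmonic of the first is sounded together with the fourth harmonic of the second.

8.9 Hz

Third harmonic of the first: 3·296.7 = 890.1 Hz.
Fourth harmonic of the second: 4·220.3 = 881.2 Hz.
f_beat = |890.1 − 881.2| = 8.9 Hz.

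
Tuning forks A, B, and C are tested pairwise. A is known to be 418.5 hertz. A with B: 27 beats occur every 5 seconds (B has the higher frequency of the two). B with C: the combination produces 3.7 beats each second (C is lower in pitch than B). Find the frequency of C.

420.2 Hz

A–B: Beat frequency = 27/5 = 5.4 Hz.
B is above A, so f_B = 418.5 + 5.4 = 423.9 Hz.
C is below B, so f_C = 423.9 − 3.7 = 420.2 Hz.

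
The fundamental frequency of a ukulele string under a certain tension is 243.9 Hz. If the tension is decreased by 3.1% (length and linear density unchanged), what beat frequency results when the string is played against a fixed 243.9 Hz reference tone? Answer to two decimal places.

For a string, f ∝ √T, so the new frequency is 243.9·√0.969 = 240.0898 Hz.
f_beat = |240.0898 − 243.9| = 3.81 Hz.

3.81 Hz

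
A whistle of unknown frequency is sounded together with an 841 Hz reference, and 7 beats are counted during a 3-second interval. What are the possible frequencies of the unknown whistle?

838.6667 Hz or 843.3333 Hz

Beat frequency = 7/3 = 2.3333 Hz.
|f − 841| = 2.3333, so f = 841 ± 2.3333.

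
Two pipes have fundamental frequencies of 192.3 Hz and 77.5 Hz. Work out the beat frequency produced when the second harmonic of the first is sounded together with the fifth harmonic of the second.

2.9 Hz

Second harmonic of the first: 2·192.3 = 384.6 Hz.
Fifth harmonic of the second: 5·77.5 = 387.5 Hz.
f_beat = |384.6 − 387.5| = 2.9 Hz.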